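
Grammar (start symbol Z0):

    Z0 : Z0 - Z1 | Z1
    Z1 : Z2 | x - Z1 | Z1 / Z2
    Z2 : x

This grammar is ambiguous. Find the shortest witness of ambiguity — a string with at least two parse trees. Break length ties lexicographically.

length 1: no string has ≥2 trees
length 3: x - x has 2 parse trees

Two derivations of x - x:
  Z0 ⇒ Z0 - Z1 ⇒ Z1 - Z1 ⇒ Z2 - Z1 ⇒ x - Z1 ⇒ x - Z2 ⇒ x - x
  Z0 ⇒ Z1 ⇒ x - Z1 ⇒ x - Z2 ⇒ x - x

x - x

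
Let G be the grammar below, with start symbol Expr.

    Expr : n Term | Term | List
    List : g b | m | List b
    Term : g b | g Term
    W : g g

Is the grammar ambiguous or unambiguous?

Ambiguous

Witness: g b

Derivation 1: Expr ⇒ Term ⇒ g b
Derivation 2: Expr ⇒ List ⇒ g b

Two distinct leftmost derivations for the same string.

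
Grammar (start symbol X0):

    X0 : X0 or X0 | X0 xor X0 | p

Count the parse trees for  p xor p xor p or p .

5

Parse trees for p xor p xor p or p:
  [X0 [X0 [X0 p] xor [X0 [X0 p] xor [X0 p]]] or [X0 p]]
  [X0 [X0 [X0 [X0 p] xor [X0 p]] xor [X0 p]] or [X0 p]]
  [X0 [X0 p] xor [X0 [X0 [X0 p] xor [X0 p]] or [X0 p]]]
  [X0 [X0 p] xor [X0 [X0 p] xor [X0 [X0 p] or [X0 p]]]]
  [X0 [X0 [X0 p] xor [X0 p]] xor [X0 [X0 p] or [X0 p]]]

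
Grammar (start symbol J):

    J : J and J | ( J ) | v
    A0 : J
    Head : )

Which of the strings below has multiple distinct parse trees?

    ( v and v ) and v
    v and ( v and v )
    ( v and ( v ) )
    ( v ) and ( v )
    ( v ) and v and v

( v and v ) and v: 1 tree
v and ( v and v ): 1 tree
( v and ( v ) ): 1 tree
( v ) and ( v ): 1 tree
( v ) and v and v: 2 trees

( v ) and v and v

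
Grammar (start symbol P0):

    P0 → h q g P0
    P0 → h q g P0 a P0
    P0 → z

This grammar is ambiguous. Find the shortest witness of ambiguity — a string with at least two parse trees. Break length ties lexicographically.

h q g h q g z a z

length 1: no string has ≥2 trees
length 4: no string has ≥2 trees
length 6: no string has ≥2 trees
length 7: no string has ≥2 trees
length 9: h q g h q g z a z has 2 parse trees

Two derivations of h q g h q g z a z:
  P0 ⇒ h q g P0 ⇒ h q g h q g P0 a P0 ⇒ h q g h q g z a P0 ⇒ h q g h q g z a z
  P0 ⇒ h q g P0 a P0 ⇒ h q g h q g P0 a P0 ⇒ h q g h q g z a P0 ⇒ h q g h q g z a z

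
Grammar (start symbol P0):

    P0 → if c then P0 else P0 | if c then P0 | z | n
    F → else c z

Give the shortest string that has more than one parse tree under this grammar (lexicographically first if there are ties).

if c then if c then n else n

length 1: no string has ≥2 trees
length 4: no string has ≥2 trees
length 6: no string has ≥2 trees
length 7: no string has ≥2 trees
length 9: if c then if c then n else n has 2 parse trees

Two derivations of if c then if c then n else n:
  P0 ⇒ if c then P0 else P0 ⇒ if c then if c then P0 else P0 ⇒ if c then if c then n else P0 ⇒ if c then if c then n else n
  P0 ⇒ if c then P0 ⇒ if c then if c then P0 else P0 ⇒ if c then if c then n else P0 ⇒ if c then if c then n else n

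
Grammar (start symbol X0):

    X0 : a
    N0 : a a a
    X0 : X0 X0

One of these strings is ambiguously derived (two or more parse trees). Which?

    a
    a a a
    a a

a a a

a: 1 tree
a a a: 2 trees
a a: 1 tree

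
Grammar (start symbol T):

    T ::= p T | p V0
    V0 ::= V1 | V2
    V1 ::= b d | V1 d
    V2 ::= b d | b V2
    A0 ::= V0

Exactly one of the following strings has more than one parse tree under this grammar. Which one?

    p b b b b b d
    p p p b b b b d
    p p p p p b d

p p p p p b d

p b b b b b d: 1 tree
p p p b b b b d: 1 tree
p p p p p b d: 2 trees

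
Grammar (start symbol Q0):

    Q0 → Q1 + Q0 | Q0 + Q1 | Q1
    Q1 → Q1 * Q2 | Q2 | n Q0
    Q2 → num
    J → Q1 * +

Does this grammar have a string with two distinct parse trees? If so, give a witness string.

Witness: num + num

Derivation 1: Q0 ⇒ Q1 + Q0 ⇒ Q2 + Q0 ⇒ num + Q0 ⇒ num + Q1 ⇒ num + Q2 ⇒ num + num
Derivation 2: Q0 ⇒ Q0 + Q1 ⇒ Q1 + Q1 ⇒ Q2 + Q1 ⇒ num + Q1 ⇒ num + Q2 ⇒ num + num

Two distinct leftmost derivations for the same string.

Ambiguous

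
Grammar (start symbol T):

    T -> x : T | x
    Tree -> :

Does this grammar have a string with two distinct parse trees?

(Tree is unreachable from T, so its rules don't affect L(T).) The reachable grammar is A → atom sep A | atom. Each atom is followed by either the separator (recurse) or end-of-string (stop) — no choice point.

Unambiguous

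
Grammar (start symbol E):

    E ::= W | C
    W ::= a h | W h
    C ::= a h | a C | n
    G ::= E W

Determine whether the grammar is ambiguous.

Ambiguous

Witness: a h

Derivation 1: E ⇒ W ⇒ a h
Derivation 2: E ⇒ C ⇒ a h

Two distinct leftmost derivations for the same string.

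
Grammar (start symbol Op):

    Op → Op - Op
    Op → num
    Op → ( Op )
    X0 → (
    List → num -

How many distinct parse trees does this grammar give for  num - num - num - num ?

Parse trees for num - num - num - num:
  [Op [Op num] - [Op [Op num] - [Op [Op num] - [Op num]]]]
  [Op [Op num] - [Op [Op [Op num] - [Op num]] - [Op num]]]
  [Op [Op [Op num] - [Op num]] - [Op [Op num] - [Op num]]]
  [Op [Op [Op num] - [Op [Op num] - [Op num]]] - [Op num]]
  [Op [Op [Op [Op num] - [Op num]] - [Op num]] - [Op num]]

5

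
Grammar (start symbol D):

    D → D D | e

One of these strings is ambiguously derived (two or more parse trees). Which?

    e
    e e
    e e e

e e e

e: 1 tree
e e: 1 tree
e e e: 2 trees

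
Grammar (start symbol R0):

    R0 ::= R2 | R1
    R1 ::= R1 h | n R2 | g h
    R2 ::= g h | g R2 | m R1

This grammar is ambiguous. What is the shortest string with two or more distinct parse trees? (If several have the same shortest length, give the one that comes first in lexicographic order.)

g h

length 2: g h has 2 parse trees

Two derivations of g h:
  R0 ⇒ R2 ⇒ g h
  R0 ⇒ R1 ⇒ g h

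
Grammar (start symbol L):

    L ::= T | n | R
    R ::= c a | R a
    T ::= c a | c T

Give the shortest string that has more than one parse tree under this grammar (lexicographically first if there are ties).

c a

length 1: no string has ≥2 trees
length 2: c a has 2 parse trees

Two derivations of c a:
  L ⇒ T ⇒ c a
  L ⇒ R ⇒ c a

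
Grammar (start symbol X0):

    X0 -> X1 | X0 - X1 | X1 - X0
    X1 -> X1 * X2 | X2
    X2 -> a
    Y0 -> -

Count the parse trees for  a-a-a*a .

4

Parse trees for a-a-a*a:
  [X0 [X0 [X0 [X1 [X2 a]]] - [X1 [X2 a]]] - [X1 [X1 [X2 a]] * [X2 a]]]
  [X0 [X0 [X1 [X2 a]] - [X0 [X1 [X2 a]]]] - [X1 [X1 [X2 a]] * [X2 a]]]
  [X0 [X1 [X2 a]] - [X0 [X0 [X1 [X2 a]]] - [X1 [X1 [X2 a]] * [X2 a]]]]
  [X0 [X1 [X2 a]] - [X0 [X1 [X2 a]] - [X0 [X1 [X1 [X2 a]] * [X2 a]]]]]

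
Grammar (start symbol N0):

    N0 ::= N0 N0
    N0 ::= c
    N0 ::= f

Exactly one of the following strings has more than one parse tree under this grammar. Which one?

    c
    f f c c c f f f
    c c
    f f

c: 1 tree
f f c c c f f f: 429 trees
c c: 1 tree
f f: 1 tree

f f c c c f f f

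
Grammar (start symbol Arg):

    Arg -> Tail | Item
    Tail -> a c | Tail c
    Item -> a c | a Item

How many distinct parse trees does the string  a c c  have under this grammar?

Parse trees for a c c:
  [Arg [Tail [Tail a c] c]]

1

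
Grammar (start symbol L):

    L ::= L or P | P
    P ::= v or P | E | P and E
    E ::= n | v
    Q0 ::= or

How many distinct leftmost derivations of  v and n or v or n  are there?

2

Parse trees for v and n or v or n:
  [L [L [P [P [E v]] and [E n]]] or [P v or [P [E n]]]]
  [L [L [L [P [P [E v]] and [E n]]] or [P [E v]]] or [P [E n]]]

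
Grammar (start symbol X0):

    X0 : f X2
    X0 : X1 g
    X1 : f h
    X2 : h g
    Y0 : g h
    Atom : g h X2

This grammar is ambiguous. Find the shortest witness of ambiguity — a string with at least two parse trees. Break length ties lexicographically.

length 3: f h g has 2 parse trees

Two derivations of f h g:
  X0 ⇒ f X2 ⇒ f h g
  X0 ⇒ X1 g ⇒ f h g

f h g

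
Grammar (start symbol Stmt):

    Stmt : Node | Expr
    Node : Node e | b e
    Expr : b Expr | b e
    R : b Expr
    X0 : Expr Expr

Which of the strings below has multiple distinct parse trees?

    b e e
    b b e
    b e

b e

b e e: 1 tree
b b e: 1 tree
b e: 2 trees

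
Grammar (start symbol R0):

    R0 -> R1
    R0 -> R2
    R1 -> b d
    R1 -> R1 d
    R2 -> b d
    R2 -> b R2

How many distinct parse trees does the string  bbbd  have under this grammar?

Parse trees for bbbd:
  [R0 [R2 b [R2 b [R2 b d]]]]

1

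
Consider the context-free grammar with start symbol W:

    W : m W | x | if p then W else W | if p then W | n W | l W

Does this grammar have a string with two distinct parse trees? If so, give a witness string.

Ambiguous

Witness: if p then if p then x else x

Derivation 1: W ⇒ if p then W else W ⇒ if p then if p then W else W ⇒ if p then if p then x else W ⇒ if p then if p then x else x
Derivation 2: W ⇒ if p then W ⇒ if p then if p then W else W ⇒ if p then if p then x else W ⇒ if p then if p then x else x

Two distinct leftmost derivations for the same string.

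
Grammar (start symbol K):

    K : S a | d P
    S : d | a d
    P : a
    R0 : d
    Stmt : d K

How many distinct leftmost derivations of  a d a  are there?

Parse trees for a d a:
  [K [S a d] a]

1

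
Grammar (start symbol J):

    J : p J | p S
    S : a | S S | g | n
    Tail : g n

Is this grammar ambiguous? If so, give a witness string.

Witness: p a a a

Derivation 1: J ⇒ p S ⇒ p S S ⇒ p a S ⇒ p a S S ⇒ p a a S ⇒ p a a a
Derivation 2: J ⇒ p S ⇒ p S S ⇒ p S S S ⇒ p a S S ⇒ p a a S ⇒ p a a a

Two distinct leftmost derivations for the same string.

Ambiguous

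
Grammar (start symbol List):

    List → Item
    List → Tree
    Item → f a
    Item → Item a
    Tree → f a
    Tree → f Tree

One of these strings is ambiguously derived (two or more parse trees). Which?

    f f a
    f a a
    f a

f f a: 1 tree
f a a: 1 tree
f a: 2 trees

f a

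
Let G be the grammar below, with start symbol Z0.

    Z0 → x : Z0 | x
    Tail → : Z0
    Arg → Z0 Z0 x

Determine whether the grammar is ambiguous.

Only Z0 is reachable from Z0; ignoring the rest: Right-recursive list with a separator: after each atom, whether the separator follows determines the rule. One parse per string.

Unambiguous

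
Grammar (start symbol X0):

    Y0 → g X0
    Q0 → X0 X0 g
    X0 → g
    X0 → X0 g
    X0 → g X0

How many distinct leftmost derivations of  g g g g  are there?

8

Parse trees for g g g g:
  [X0 [X0 [X0 [X0 g] g] g] g]
  [X0 [X0 [X0 g [X0 g]] g] g]
  [X0 [X0 g [X0 [X0 g] g]] g]
  [X0 [X0 g [X0 g [X0 g]]] g]
  [X0 g [X0 [X0 [X0 g] g] g]]
  [X0 g [X0 [X0 g [X0 g]] g]]
  [X0 g [X0 g [X0 [X0 g] g]]]
  [X0 g [X0 g [X0 g [X0 g]]]]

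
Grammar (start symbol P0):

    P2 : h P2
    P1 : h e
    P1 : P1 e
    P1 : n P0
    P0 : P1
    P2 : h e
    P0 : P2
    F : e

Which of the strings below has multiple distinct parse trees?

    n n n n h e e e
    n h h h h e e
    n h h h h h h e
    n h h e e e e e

n n n n h e e e: 25 trees
n h h h h e e: 1 tree
n h h h h h h e: 1 tree
n h h e e e e e: 1 tree

n n n n h e e e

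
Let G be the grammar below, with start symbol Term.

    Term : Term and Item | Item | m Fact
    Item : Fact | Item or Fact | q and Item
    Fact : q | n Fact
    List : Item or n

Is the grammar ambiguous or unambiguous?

Ambiguous

Witness: q and q

Derivation 1: Term ⇒ Term and Item ⇒ Item and Item ⇒ Fact and Item ⇒ q and Item ⇒ q and Fact ⇒ q and q
Derivation 2: Term ⇒ Item ⇒ q and Item ⇒ q and Fact ⇒ q and q

Two distinct leftmost derivations for the same string.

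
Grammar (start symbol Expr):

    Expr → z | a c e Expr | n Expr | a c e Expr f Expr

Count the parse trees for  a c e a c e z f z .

Parse trees for a c e a c e z f z:
  [Expr a c e [Expr a c e [Expr z] f [Expr z]]]
  [Expr a c e [Expr a c e [Expr z]] f [Expr z]]

2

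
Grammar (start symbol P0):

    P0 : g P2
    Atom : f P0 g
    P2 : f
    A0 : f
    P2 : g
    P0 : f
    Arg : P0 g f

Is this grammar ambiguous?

Unambiguous

Only P0, P2 are reachable from P0; ignoring the rest: Restricted to the reachable nonterminals, every rule has the form A → t or A → t B, and no two rules for the same A share a first terminal. The grammar encodes a DFA — one run per string.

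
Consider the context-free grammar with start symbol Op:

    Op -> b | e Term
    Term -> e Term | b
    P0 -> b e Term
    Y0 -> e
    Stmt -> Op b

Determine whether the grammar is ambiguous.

(P0, Y0, Stmt are unreachable from Op, so their rules don't affect L(Op).) Each reachable nonterminal has at most one production per leading terminal, and all productions are right-linear; the derivation is determined token-by-token.

Unambiguous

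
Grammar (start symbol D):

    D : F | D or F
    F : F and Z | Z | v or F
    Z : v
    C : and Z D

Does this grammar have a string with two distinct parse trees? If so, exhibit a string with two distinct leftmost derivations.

Ambiguous

Witness: v or v

Derivation 1: D ⇒ F ⇒ v or F ⇒ v or Z ⇒ v or v
Derivation 2: D ⇒ D or F ⇒ F or F ⇒ Z or F ⇒ v or F ⇒ v or Z ⇒ v or v

Two distinct leftmost derivations for the same string.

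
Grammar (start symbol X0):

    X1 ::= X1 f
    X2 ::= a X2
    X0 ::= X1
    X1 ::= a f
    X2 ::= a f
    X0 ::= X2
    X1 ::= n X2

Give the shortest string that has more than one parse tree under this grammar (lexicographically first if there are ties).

length 2: a f has 2 parse trees

Two derivations of a f:
  X0 ⇒ X1 ⇒ a f
  X0 ⇒ X2 ⇒ a f

a f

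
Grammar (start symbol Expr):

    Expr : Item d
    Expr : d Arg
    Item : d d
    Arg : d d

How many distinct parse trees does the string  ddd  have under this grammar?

2

Parse trees for ddd:
  [Expr [Item d d] d]
  [Expr d [Arg d d]]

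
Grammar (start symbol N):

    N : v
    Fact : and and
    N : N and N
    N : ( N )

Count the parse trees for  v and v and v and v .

5

Parse trees for v and v and v and v:
  [N [N v] and [N [N v] and [N [N v] and [N v]]]]
  [N [N v] and [N [N [N v] and [N v]] and [N v]]]
  [N [N [N v] and [N v]] and [N [N v] and [N v]]]
  [N [N [N v] and [N [N v] and [N v]]] and [N v]]
  [N [N [N [N v] and [N v]] and [N v]] and [N v]]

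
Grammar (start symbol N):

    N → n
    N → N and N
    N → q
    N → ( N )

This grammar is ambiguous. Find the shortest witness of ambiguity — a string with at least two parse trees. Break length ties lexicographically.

length 1: no string has ≥2 trees
length 3: no string has ≥2 trees
length 5: n and n and n has 2 parse trees

Two derivations of n and n and n:
  N ⇒ N and N ⇒ n and N ⇒ n and N and N ⇒ n and n and N ⇒ n and n and n
  N ⇒ N and N ⇒ N and N and N ⇒ n and N and N ⇒ n and n and N ⇒ n and n and n

n and n and n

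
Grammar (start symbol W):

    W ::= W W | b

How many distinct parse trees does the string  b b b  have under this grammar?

Parse trees for b b b:
  [W [W b] [W [W b] [W b]]]
  [W [W [W b] [W b]] [W b]]

2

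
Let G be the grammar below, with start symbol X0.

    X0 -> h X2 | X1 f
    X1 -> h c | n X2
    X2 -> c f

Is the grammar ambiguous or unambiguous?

Ambiguous

Witness: h c f

Derivation 1: X0 ⇒ h X2 ⇒ h c f
Derivation 2: X0 ⇒ X1 f ⇒ h c f

Two distinct leftmost derivations for the same string.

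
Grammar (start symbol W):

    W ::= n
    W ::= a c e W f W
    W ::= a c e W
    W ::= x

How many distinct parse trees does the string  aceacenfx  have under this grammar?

2

Parse trees for aceacenfx:
  [W a c e [W a c e [W n]] f [W x]]
  [W a c e [W a c e [W n] f [W x]]]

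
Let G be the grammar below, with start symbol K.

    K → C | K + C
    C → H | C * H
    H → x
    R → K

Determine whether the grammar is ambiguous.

Unambiguous

Only K, C, H are reachable from K; ignoring the rest: This is a standard precedence ladder (K over C over H), with each level left-recursive on its own operator ('+' at K, '*' at C). That structure is LR(1), hence unambiguous.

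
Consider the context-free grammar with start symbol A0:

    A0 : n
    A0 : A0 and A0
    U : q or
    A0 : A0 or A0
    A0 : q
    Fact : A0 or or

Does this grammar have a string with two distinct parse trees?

Ambiguous

Witness: n and n and n

Derivation 1: A0 ⇒ A0 and A0 ⇒ n and A0 ⇒ n and A0 and A0 ⇒ n and n and A0 ⇒ n and n and n
Derivation 2: A0 ⇒ A0 and A0 ⇒ A0 and A0 and A0 ⇒ n and A0 and A0 ⇒ n and n and A0 ⇒ n and n and n

Two distinct leftmost derivations for the same string.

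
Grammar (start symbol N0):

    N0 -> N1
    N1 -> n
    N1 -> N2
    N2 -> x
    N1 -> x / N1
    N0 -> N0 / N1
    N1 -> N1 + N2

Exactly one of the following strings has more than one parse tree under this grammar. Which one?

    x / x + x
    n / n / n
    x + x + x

x / x + x: 3 trees
n / n / n: 1 tree
x + x + x: 1 tree

x / x + x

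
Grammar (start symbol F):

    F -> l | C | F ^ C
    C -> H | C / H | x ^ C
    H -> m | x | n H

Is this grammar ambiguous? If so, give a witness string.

Ambiguous

Witness: x ^ m

Derivation 1: F ⇒ C ⇒ x ^ C ⇒ x ^ H ⇒ x ^ m
Derivation 2: F ⇒ F ^ C ⇒ C ^ C ⇒ H ^ C ⇒ x ^ C ⇒ x ^ H ⇒ x ^ m

Two distinct leftmost derivations for the same string.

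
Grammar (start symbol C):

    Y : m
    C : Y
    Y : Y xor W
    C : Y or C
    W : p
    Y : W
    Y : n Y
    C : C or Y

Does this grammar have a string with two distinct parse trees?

Ambiguous

Witness: m or m

Derivation 1: C ⇒ Y or C ⇒ m or C ⇒ m or Y ⇒ m or m
Derivation 2: C ⇒ C or Y ⇒ Y or Y ⇒ m or Y ⇒ m or m

Two distinct leftmost derivations for the same string.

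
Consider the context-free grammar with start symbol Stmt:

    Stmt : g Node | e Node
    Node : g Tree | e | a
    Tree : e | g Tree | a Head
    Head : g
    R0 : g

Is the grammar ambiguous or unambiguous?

Unambiguous

Only Stmt, Node, Tree, Head are reachable from Stmt; ignoring the rest: The reachable rules are right-linear with at most one rule per (nonterminal, next-terminal) pair. Each input token forces the next rule, so parsing is deterministic.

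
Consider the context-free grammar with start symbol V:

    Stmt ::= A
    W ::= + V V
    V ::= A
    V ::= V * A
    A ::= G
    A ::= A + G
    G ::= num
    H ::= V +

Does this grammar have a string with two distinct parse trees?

Unambiguous

(H, Stmt, W are unreachable from V, so their rules don't affect L(V).) This is a standard precedence ladder (V over A over G), with each level left-recursive on its own operator ('*' at V, '+' at A). That structure is LR(1), hence unambiguous.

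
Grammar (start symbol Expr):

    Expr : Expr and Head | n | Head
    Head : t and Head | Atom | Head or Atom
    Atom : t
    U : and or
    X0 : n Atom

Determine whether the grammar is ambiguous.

Ambiguous

Witness: t and t

Derivation 1: Expr ⇒ Expr and Head ⇒ Head and Head ⇒ Atom and Head ⇒ t and Head ⇒ t and Atom ⇒ t and t
Derivation 2: Expr ⇒ Head ⇒ t and Head ⇒ t and Atom ⇒ t and t

Two distinct leftmost derivations for the same string.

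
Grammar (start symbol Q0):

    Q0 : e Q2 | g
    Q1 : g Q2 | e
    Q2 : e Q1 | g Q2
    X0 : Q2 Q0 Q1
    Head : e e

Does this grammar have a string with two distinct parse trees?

Unambiguous

Only Q0, Q1, Q2 are reachable from Q0; ignoring the rest: Each reachable nonterminal has at most one production per leading terminal, and all productions are right-linear; the derivation is determined token-by-token.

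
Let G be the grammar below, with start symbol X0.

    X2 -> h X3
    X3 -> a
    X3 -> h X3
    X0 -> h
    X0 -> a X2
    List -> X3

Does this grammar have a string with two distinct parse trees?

Unambiguous

(List is unreachable from X0, so its rules don't affect L(X0).) The reachable rules are right-linear with at most one rule per (nonterminal, next-terminal) pair. Each input token forces the next rule, so parsing is deterministic.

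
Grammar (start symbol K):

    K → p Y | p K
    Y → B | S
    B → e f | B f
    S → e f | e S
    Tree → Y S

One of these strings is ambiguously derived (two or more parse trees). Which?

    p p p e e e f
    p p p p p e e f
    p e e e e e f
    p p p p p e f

p p p p p e f

p p p e e e f: 1 tree
p p p p p e e f: 1 tree
p e e e e e f: 1 tree
p p p p p e f: 2 trees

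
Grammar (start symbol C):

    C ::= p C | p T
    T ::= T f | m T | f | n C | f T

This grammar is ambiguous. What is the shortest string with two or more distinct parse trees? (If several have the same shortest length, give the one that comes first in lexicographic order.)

length 2: no string has ≥2 trees
length 3: p f f has 2 parse trees

Two derivations of p f f:
  C ⇒ p T ⇒ p T f ⇒ p f f
  C ⇒ p T ⇒ p f T ⇒ p f f

p f f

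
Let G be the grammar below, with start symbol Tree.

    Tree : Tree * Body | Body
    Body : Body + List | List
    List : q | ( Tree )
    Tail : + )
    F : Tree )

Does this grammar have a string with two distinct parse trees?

Unambiguous

(Tail, F are unreachable from Tree, so their rules don't affect L(Tree).) Tree → Tree * Body | Body  ;  Body → Body + List | List  — a left-associative chain with List at the bottom. Each string factors uniquely by precedence.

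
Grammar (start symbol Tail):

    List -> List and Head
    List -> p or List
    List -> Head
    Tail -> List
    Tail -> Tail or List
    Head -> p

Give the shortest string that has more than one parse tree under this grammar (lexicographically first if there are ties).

length 1: no string has ≥2 trees
length 3: p or p has 2 parse trees

Two derivations of p or p:
  Tail ⇒ List ⇒ p or List ⇒ p or Head ⇒ p or p
  Tail ⇒ Tail or List ⇒ List or List ⇒ Head or List ⇒ p or List ⇒ p or Head ⇒ p or p

p or p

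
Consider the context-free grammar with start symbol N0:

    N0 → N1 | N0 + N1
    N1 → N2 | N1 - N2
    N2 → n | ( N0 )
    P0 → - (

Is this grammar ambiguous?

(P0 is unreachable from N0, so its rules don't affect L(N0).) N0 → N0 + N1 | N1  ;  N1 → N1 - N2 | N2  — a left-associative chain with N2 at the bottom. Each string factors uniquely by precedence.

Unambiguous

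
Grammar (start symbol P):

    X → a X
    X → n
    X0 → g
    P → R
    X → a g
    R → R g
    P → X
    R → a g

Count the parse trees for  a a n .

Parse trees for a a n:
  [P [X a [X a [X n]]]]

1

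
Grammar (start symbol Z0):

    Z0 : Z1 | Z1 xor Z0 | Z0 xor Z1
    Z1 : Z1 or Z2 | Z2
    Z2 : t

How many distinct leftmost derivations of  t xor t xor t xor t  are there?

8

Parse trees for t xor t xor t xor t:
  [Z0 [Z1 [Z2 t]] xor [Z0 [Z1 [Z2 t]] xor [Z0 [Z1 [Z2 t]] xor [Z0 [Z1 [Z2 t]]]]]]
  [Z0 [Z1 [Z2 t]] xor [Z0 [Z1 [Z2 t]] xor [Z0 [Z0 [Z1 [Z2 t]]] xor [Z1 [Z2 t]]]]]
  [Z0 [Z1 [Z2 t]] xor [Z0 [Z0 [Z1 [Z2 t]] xor [Z0 [Z1 [Z2 t]]]] xor [Z1 [Z2 t]]]]
  [Z0 [Z1 [Z2 t]] xor [Z0 [Z0 [Z0 [Z1 [Z2 t]]] xor [Z1 [Z2 t]]] xor [Z1 [Z2 t]]]]
  [Z0 [Z0 [Z1 [Z2 t]] xor [Z0 [Z1 [Z2 t]] xor [Z0 [Z1 [Z2 t]]]]] xor [Z1 [Z2 t]]]
  [Z0 [Z0 [Z1 [Z2 t]] xor [Z0 [Z0 [Z1 [Z2 t]]] xor [Z1 [Z2 t]]]] xor [Z1 [Z2 t]]]
  [Z0 [Z0 [Z0 [Z1 [Z2 t]] xor [Z0 [Z1 [Z2 t]]]] xor [Z1 [Z2 t]]] xor [Z1 [Z2 t]]]
  [Z0 [Z0 [Z0 [Z0 [Z1 [Z2 t]]] xor [Z1 [Z2 t]]] xor [Z1 [Z2 t]]] xor [Z1 [Z2 t]]]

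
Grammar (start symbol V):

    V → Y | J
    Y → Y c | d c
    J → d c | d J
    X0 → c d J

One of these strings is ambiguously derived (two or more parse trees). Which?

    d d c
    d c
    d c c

d d c: 1 tree
d c: 2 trees
d c c: 1 tree

d c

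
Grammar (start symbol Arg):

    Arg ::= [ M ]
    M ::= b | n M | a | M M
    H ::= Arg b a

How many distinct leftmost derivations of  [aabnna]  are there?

5

Parse trees for [aabnna]:
  [Arg [ [M [M a] [M [M a] [M [M b] [M n [M n [M a]]]]]] ]]
  [Arg [ [M [M a] [M [M [M a] [M b]] [M n [M n [M a]]]]] ]]
  [Arg [ [M [M [M a] [M a]] [M [M b] [M n [M n [M a]]]]] ]]
  [Arg [ [M [M [M a] [M [M a] [M b]]] [M n [M n [M a]]]] ]]
  [Arg [ [M [M [M [M a] [M a]] [M b]] [M n [M n [M a]]]] ]]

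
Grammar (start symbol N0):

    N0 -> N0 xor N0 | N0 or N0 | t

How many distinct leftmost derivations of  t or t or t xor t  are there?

5

Parse trees for t or t or t xor t:
  [N0 [N0 [N0 t] or [N0 [N0 t] or [N0 t]]] xor [N0 t]]
  [N0 [N0 [N0 [N0 t] or [N0 t]] or [N0 t]] xor [N0 t]]
  [N0 [N0 t] or [N0 [N0 [N0 t] or [N0 t]] xor [N0 t]]]
  [N0 [N0 t] or [N0 [N0 t] or [N0 [N0 t] xor [N0 t]]]]
  [N0 [N0 [N0 t] or [N0 t]] or [N0 [N0 t] xor [N0 t]]]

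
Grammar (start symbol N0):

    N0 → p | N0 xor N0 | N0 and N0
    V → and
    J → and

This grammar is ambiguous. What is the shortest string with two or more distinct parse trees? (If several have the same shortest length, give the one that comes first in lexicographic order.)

p and p and p

length 1: no string has ≥2 trees
length 3: no string has ≥2 trees
length 5: p and p and p has 2 parse trees

Two derivations of p and p and p:
  N0 ⇒ N0 and N0 ⇒ p and N0 ⇒ p and N0 and N0 ⇒ p and p and N0 ⇒ p and p and p
  N0 ⇒ N0 and N0 ⇒ N0 and N0 and N0 ⇒ p and N0 and N0 ⇒ p and p and N0 ⇒ p and p and p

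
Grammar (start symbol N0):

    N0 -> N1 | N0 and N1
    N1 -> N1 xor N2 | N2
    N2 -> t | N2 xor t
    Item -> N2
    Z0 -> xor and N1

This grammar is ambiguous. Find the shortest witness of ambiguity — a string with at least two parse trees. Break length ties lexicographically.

length 1: no string has ≥2 trees
length 3: t xor t has 2 parse trees

Two derivations of t xor t:
  N0 ⇒ N1 ⇒ N1 xor N2 ⇒ N2 xor N2 ⇒ t xor N2 ⇒ t xor t
  N0 ⇒ N1 ⇒ N2 ⇒ N2 xor t ⇒ t xor t

t xor t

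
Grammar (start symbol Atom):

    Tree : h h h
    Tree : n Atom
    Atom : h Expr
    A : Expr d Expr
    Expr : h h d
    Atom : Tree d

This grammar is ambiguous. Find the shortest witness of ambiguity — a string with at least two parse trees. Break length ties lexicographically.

h h h d

length 4: h h h d has 2 parse trees

Two derivations of h h h d:
  Atom ⇒ h Expr ⇒ h h h d
  Atom ⇒ Tree d ⇒ h h h d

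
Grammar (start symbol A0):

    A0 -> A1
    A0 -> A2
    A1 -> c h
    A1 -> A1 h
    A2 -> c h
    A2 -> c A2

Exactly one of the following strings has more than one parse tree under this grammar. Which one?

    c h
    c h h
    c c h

c h

c h: 2 trees
c h h: 1 tree
c c h: 1 tree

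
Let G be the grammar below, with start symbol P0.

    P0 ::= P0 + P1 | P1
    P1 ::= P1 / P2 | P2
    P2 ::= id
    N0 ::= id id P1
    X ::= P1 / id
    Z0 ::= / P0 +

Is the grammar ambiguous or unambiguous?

Unambiguous

Only P0, P1, P2 are reachable from P0; ignoring the rest: P0 → P0 + P1 | P1  ;  P1 → P1 / P2 | P2  — a left-associative chain with P2 at the bottom. Each string factors uniquely by precedence.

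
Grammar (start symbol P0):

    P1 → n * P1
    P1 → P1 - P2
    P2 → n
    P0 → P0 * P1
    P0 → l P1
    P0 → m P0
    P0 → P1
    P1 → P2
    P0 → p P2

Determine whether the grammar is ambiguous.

Witness: n * n

Derivation 1: P0 ⇒ P0 * P1 ⇒ P1 * P1 ⇒ P2 * P1 ⇒ n * P1 ⇒ n * P2 ⇒ n * n
Derivation 2: P0 ⇒ P1 ⇒ n * P1 ⇒ n * P2 ⇒ n * n

Two distinct leftmost derivations for the same string.

Ambiguous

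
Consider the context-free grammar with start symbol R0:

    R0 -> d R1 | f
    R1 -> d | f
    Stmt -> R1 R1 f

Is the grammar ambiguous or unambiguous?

Only R0, R1 are reachable from R0; ignoring the rest: The reachable rules are right-linear with at most one rule per (nonterminal, next-terminal) pair. Each input token forces the next rule, so parsing is deterministic.

Unambiguous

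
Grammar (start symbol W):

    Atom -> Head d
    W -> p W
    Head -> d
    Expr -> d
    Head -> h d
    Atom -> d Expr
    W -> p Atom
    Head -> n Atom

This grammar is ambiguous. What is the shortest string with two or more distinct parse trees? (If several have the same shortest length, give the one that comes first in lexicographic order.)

p d d

length 3: p d d has 2 parse trees

Two derivations of p d d:
  W ⇒ p Atom ⇒ p Head d ⇒ p d d
  W ⇒ p Atom ⇒ p d Expr ⇒ p d d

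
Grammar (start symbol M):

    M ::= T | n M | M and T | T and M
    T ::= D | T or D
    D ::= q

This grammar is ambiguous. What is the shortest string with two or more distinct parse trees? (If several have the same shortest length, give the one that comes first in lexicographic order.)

q and q

length 1: no string has ≥2 trees
length 2: no string has ≥2 trees
length 3: q and q has 2 parse trees

Two derivations of q and q:
  M ⇒ M and T ⇒ T and T ⇒ D and T ⇒ q and T ⇒ q and D ⇒ q and q
  M ⇒ T and M ⇒ D and M ⇒ q and M ⇒ q and T ⇒ q and D ⇒ q and q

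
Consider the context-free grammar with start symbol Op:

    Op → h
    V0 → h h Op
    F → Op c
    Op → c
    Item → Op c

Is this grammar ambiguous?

Unambiguous

Only Op is reachable from Op; ignoring the rest: Restricted to the reachable nonterminals, every rule has the form A → t or A → t B, and no two rules for the same A share a first terminal. The grammar encodes a DFA — one run per string.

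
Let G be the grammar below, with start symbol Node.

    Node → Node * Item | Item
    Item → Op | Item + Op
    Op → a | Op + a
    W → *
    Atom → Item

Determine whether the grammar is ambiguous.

Witness: a + a

Derivation 1: Node ⇒ Item ⇒ Op ⇒ Op + a ⇒ a + a
Derivation 2: Node ⇒ Item ⇒ Item + Op ⇒ Op + Op ⇒ a + Op ⇒ a + a

Two distinct leftmost derivations for the same string.

Ambiguous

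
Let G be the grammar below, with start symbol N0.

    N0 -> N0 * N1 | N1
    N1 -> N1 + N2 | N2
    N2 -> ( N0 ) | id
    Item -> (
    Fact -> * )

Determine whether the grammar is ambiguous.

(Item, Fact are unreachable from N0, so their rules don't affect L(N0).) N0 → N0 * N1 | N1  ;  N1 → N1 + N2 | N2  — a left-associative chain with N2 at the bottom. Each string factors uniquely by precedence.

Unambiguous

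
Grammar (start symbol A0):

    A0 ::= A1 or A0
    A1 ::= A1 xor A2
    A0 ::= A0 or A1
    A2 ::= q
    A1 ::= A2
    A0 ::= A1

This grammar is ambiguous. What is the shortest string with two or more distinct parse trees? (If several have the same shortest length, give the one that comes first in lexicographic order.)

q or q

length 1: no string has ≥2 trees
length 3: q or q has 2 parse trees

Two derivations of q or q:
  A0 ⇒ A1 or A0 ⇒ A2 or A0 ⇒ q or A0 ⇒ q or A1 ⇒ q or A2 ⇒ q or q
  A0 ⇒ A0 or A1 ⇒ A1 or A1 ⇒ A2 or A1 ⇒ q or A1 ⇒ q or A2 ⇒ q or q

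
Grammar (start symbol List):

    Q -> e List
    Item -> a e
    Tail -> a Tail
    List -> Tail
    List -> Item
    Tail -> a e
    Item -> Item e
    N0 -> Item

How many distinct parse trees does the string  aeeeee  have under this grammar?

Parse trees for aeeeee:
  [List [Item [Item [Item [Item [Item a e] e] e] e] e]]

1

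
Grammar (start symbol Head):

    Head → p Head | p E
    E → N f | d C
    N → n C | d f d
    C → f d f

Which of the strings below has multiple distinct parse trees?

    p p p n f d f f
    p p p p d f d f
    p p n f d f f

p p p n f d f f: 1 tree
p p p p d f d f: 2 trees
p p n f d f f: 1 tree

p p p p d f d f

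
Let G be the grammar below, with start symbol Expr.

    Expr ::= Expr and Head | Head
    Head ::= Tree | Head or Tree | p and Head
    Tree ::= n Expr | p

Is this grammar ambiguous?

Witness: p and p

Derivation 1: Expr ⇒ Expr and Head ⇒ Head and Head ⇒ Tree and Head ⇒ p and Head ⇒ p and Tree ⇒ p and p
Derivation 2: Expr ⇒ Head ⇒ p and Head ⇒ p and Tree ⇒ p and p

Two distinct leftmost derivations for the same string.

Ambiguous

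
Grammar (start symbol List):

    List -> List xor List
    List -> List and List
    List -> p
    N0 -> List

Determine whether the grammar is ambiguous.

Ambiguous

Witness: p and p and p

Derivation 1: List ⇒ List and List ⇒ List and List and List ⇒ p and List and List ⇒ p and p and List ⇒ p and p and p
Derivation 2: List ⇒ List and List ⇒ p and List ⇒ p and List and List ⇒ p and p and List ⇒ p and p and p

Two distinct leftmost derivations for the same string.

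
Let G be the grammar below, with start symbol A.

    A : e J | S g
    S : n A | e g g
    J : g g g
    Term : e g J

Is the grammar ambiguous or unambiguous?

Ambiguous

Witness: e g g g

Derivation 1: A ⇒ e J ⇒ e g g g
Derivation 2: A ⇒ S g ⇒ e g g g

Two distinct leftmost derivations for the same string.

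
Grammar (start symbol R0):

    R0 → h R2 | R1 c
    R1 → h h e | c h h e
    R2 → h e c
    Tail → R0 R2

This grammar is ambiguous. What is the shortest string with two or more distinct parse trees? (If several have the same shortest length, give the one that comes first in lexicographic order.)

length 4: h h e c has 2 parse trees

Two derivations of h h e c:
  R0 ⇒ h R2 ⇒ h h e c
  R0 ⇒ R1 c ⇒ h h e c

h h e c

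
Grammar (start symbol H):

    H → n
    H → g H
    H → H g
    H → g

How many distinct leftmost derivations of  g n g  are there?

Parse trees for g n g:
  [H g [H [H n] g]]
  [H [H g [H n]] g]

2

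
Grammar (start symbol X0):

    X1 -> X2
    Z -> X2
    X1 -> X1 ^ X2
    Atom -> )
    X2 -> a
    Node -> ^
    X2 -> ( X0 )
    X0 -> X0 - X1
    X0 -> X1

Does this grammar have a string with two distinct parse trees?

Unambiguous

(Node, Z, Atom are unreachable from X0, so their rules don't affect L(X0).) X0 → X0 - X1 | X1  ;  X1 → X1 ^ X2 | X2  — a left-associative chain with X2 at the bottom. Each string factors uniquely by precedence.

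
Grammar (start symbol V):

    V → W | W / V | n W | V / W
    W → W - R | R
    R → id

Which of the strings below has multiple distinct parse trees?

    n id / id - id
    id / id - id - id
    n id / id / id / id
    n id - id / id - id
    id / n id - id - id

n id / id - id: 1 tree
id / id - id - id: 2 trees
n id / id / id / id: 1 tree
n id - id / id - id: 1 tree
id / n id - id - id: 1 tree

id / id - id - id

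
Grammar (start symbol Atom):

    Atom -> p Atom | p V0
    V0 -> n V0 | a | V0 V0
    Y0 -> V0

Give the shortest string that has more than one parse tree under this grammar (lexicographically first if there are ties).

length 2: no string has ≥2 trees
length 3: no string has ≥2 trees
length 4: p a a a has 2 parse trees

Two derivations of p a a a:
  Atom ⇒ p V0 ⇒ p V0 V0 ⇒ p a V0 ⇒ p a V0 V0 ⇒ p a a V0 ⇒ p a a a
  Atom ⇒ p V0 ⇒ p V0 V0 ⇒ p V0 V0 V0 ⇒ p a V0 V0 ⇒ p a a V0 ⇒ p a a a

p a a a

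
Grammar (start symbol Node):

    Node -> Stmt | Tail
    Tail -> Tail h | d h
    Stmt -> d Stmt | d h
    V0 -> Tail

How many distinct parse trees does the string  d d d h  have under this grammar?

1

Parse trees for d d d h:
  [Node [Stmt d [Stmt d [Stmt d h]]]]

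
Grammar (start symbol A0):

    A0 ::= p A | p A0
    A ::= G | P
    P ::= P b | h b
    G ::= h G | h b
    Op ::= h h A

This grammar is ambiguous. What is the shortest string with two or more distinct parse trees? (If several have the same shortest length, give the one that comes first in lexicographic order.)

length 3: p h b has 2 parse trees

Two derivations of p h b:
  A0 ⇒ p A ⇒ p G ⇒ p h b
  A0 ⇒ p A ⇒ p P ⇒ p h b

p h b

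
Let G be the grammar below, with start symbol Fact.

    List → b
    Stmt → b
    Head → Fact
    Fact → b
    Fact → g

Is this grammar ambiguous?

Only Fact is reachable from Fact; ignoring the rest: Each reachable nonterminal has at most one production per leading terminal, and all productions are right-linear; the derivation is determined token-by-token.

Unambiguous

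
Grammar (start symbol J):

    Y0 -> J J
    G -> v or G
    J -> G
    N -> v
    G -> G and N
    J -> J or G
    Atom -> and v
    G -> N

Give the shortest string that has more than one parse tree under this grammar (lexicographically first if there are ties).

v or v

length 1: no string has ≥2 trees
length 3: v or v has 2 parse trees

Two derivations of v or v:
  J ⇒ G ⇒ v or G ⇒ v or N ⇒ v or v
  J ⇒ J or G ⇒ G or G ⇒ N or G ⇒ v or G ⇒ v or N ⇒ v or v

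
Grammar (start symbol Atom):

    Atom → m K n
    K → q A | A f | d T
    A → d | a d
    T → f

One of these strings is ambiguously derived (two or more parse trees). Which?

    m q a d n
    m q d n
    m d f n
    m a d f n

m d f n

m q a d n: 1 tree
m q d n: 1 tree
m d f n: 2 trees
m a d f n: 1 tree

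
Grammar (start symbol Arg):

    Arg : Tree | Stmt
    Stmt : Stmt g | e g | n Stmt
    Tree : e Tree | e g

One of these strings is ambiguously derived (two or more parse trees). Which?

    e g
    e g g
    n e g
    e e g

e g: 2 trees
e g g: 1 tree
n e g: 1 tree
e e g: 1 tree

e g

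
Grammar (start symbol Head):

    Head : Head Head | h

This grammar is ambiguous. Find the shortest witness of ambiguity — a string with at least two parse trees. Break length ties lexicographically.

length 1: no string has ≥2 trees
length 2: no string has ≥2 trees
length 3: h h h has 2 parse trees

Two derivations of h h h:
  Head ⇒ Head Head ⇒ Head Head Head ⇒ h Head Head ⇒ h h Head ⇒ h h h
  Head ⇒ Head Head ⇒ h Head ⇒ h Head Head ⇒ h h Head ⇒ h h h

h h h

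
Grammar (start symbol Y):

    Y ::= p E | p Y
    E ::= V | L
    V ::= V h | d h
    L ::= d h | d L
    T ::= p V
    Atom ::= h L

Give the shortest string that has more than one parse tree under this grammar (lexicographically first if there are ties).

length 3: p d h has 2 parse trees

Two derivations of p d h:
  Y ⇒ p E ⇒ p V ⇒ p d h
  Y ⇒ p E ⇒ p L ⇒ p d h

p d h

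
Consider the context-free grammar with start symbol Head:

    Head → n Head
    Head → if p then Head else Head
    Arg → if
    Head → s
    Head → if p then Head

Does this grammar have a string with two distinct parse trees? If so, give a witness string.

Ambiguous

Witness: if p then if p then s else s

Derivation 1: Head ⇒ if p then Head else Head ⇒ if p then if p then Head else Head ⇒ if p then if p then s else Head ⇒ if p then if p then s else s
Derivation 2: Head ⇒ if p then Head ⇒ if p then if p then Head else Head ⇒ if p then if p then s else Head ⇒ if p then if p then s else s

Two distinct leftmost derivations for the same string.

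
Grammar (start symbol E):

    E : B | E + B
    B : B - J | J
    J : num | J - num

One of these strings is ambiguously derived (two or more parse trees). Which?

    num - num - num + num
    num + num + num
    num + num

num - num - num + num: 4 trees
num + num + num: 1 tree
num + num: 1 tree

num - num - num + num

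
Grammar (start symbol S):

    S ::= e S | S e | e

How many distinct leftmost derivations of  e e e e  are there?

Parse trees for e e e e:
  [S e [S e [S e [S e]]]]
  [S e [S e [S [S e] e]]]
  [S e [S [S e [S e]] e]]
  [S e [S [S [S e] e] e]]
  [S [S e [S e [S e]]] e]
  [S [S e [S [S e] e]] e]
  [S [S [S e [S e]] e] e]
  [S [S [S [S e] e] e] e]

8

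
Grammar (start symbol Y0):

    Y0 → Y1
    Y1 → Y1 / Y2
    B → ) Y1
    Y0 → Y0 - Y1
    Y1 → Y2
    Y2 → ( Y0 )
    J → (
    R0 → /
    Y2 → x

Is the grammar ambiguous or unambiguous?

Unambiguous

(B, J, R0 are unreachable from Y0, so their rules don't affect L(Y0).) The grammar is stratified — Y0 handles '-' (left-recursive), Y1 handles '/', Y2 atoms. Each operator has a fixed associativity and precedence level, so every string has one parse.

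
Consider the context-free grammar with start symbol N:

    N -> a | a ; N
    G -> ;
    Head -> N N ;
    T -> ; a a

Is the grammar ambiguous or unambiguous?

Unambiguous

(G, Head, T are unreachable from N, so their rules don't affect L(N).) Right-recursive list with a separator: after each atom, whether the separator follows determines the rule. One parse per string.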